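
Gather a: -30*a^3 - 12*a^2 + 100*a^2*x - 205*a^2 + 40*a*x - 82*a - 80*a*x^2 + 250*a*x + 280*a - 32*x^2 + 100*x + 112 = -30*a^3 + a^2*(100*x - 217) + a*(-80*x^2 + 290*x + 198) - 32*x^2 + 100*x + 112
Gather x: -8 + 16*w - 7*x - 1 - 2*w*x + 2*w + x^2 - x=18*w + x^2 + x*(-2*w - 8) - 9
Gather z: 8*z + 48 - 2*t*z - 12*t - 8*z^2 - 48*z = -12*t - 8*z^2 + z*(-2*t - 40) + 48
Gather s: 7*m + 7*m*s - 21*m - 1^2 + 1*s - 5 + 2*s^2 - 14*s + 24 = -14*m + 2*s^2 + s*(7*m - 13) + 18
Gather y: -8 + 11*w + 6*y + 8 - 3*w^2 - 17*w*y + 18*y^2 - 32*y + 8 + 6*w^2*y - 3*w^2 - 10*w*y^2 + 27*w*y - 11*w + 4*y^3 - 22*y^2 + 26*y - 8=-6*w^2 + 4*y^3 + y^2*(-10*w - 4) + y*(6*w^2 + 10*w)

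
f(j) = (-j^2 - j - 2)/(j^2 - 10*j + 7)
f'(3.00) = 0.21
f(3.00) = 1.00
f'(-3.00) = 0.05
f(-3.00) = -0.17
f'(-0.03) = -0.50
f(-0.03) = -0.27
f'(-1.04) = -0.01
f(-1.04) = -0.11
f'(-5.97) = 0.04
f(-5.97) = -0.31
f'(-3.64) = 0.05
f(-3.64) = -0.20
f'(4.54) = 0.49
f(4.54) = 1.53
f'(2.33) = 0.08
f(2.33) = 0.90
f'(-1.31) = 0.01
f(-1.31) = -0.11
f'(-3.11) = 0.05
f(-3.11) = -0.18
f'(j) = (10 - 2*j)*(-j^2 - j - 2)/(j^2 - 10*j + 7)^2 + (-2*j - 1)/(j^2 - 10*j + 7)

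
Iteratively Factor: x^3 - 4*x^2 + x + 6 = (x - 3)*(x^2 - x - 2) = (x - 3)*(x - 2)*(x + 1)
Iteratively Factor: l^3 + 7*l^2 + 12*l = (l + 3)*(l^2 + 4*l) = (l + 3)*(l + 4)*(l)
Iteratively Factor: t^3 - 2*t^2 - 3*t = (t - 3)*(t^2 + t) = (t - 3)*(t + 1)*(t)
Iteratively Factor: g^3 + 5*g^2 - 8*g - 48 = (g + 4)*(g^2 + g - 12) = (g + 4)^2*(g - 3)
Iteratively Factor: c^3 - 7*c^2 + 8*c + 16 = (c - 4)*(c^2 - 3*c - 4) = (c - 4)*(c + 1)*(c - 4)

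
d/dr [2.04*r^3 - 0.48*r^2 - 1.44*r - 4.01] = 6.12*r^2 - 0.96*r - 1.44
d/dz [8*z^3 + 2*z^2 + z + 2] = 24*z^2 + 4*z + 1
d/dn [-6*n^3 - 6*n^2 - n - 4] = -18*n^2 - 12*n - 1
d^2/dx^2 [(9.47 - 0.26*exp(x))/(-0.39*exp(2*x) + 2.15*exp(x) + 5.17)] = (0.039546*exp(4*x) - 5.543538*exp(3*x) + 26.967213*exp(2*x) - 123.042549*exp(x) + 112.213299)*exp(x)/(0.059319*exp(6*x) - 0.981045*exp(5*x) + 3.049254*exp(4*x) + 16.071895*exp(3*x) - 40.422162*exp(2*x) - 172.401405*exp(x) - 138.188413)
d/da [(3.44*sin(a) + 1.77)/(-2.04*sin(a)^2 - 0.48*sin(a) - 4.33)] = (7.0176*sin(a)^2 + 7.2216*sin(a) - 14.0456)*cos(a)/(4.1616*sin(a)^4 + 1.9584*sin(a)^3 + 17.8968*sin(a)^2 + 4.1568*sin(a) + 18.7489)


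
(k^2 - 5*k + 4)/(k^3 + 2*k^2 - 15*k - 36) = (k - 1)/(k^2 + 6*k + 9)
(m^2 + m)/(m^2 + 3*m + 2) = m/(m + 2)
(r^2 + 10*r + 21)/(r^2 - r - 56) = (r + 3)/(r - 8)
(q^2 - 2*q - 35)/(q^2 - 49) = (q + 5)/(q + 7)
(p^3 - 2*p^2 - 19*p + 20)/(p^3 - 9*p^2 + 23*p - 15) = (p + 4)/(p - 3)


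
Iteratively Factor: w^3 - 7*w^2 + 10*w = (w)*(w^2 - 7*w + 10) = w*(w - 5)*(w - 2)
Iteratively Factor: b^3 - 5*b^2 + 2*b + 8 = (b - 4)*(b^2 - b - 2) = (b - 4)*(b - 2)*(b + 1)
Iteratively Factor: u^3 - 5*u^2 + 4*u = (u)*(u^2 - 5*u + 4) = u*(u - 4)*(u - 1)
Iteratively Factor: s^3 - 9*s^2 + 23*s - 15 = (s - 3)*(s^2 - 6*s + 5) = (s - 3)*(s - 1)*(s - 5)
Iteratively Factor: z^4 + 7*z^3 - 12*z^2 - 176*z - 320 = (z + 4)*(z^3 + 3*z^2 - 24*z - 80) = (z - 5)*(z + 4)*(z^2 + 8*z + 16) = (z - 5)*(z + 4)^2*(z + 4)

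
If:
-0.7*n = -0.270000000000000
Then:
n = 0.39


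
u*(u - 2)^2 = u^3 - 4*u^2 + 4*u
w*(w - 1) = w^2 - w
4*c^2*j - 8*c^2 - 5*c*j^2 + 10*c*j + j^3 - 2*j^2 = (-4*c + j)*(-c + j)*(j - 2)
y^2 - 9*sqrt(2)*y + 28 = (y - 7*sqrt(2))*(y - 2*sqrt(2))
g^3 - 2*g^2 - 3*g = g*(g - 3)*(g + 1)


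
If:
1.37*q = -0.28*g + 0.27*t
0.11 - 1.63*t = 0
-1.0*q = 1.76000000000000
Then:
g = 8.68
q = -1.76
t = 0.07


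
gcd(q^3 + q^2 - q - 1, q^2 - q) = q - 1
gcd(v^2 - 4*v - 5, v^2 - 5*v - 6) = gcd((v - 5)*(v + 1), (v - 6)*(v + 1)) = v + 1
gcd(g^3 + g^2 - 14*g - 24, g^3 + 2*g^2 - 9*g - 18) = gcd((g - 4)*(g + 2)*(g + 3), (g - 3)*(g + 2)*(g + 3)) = g^2 + 5*g + 6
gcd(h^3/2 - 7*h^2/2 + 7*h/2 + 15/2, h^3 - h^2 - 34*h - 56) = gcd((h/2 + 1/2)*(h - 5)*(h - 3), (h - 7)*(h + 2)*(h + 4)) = 1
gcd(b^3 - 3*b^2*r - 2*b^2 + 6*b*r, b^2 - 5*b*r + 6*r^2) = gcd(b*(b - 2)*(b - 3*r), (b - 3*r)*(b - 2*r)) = -b + 3*r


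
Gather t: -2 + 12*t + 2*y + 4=12*t + 2*y + 2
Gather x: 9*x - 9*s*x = x*(9 - 9*s)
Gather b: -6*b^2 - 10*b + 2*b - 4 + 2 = -6*b^2 - 8*b - 2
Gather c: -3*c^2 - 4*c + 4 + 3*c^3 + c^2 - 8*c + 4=3*c^3 - 2*c^2 - 12*c + 8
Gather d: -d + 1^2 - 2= -d - 1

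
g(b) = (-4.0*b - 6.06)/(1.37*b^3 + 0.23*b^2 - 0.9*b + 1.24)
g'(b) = (-4.0*b - 6.06)*(-4.11*b^2 - 0.46*b + 0.9)/(1.37*b^3 + 0.23*b^2 - 0.9*b + 1.24)^2 - 4.0/(1.37*b^3 + 0.23*b^2 - 0.9*b + 1.24)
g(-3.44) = -0.16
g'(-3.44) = -0.07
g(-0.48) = -2.63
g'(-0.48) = -2.83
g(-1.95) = -0.28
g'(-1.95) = 0.03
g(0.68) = -7.54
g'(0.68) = 5.06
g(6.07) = -0.10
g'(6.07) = 0.04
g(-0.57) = -2.40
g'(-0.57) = -2.28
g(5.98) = -0.10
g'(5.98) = 0.04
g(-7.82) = -0.04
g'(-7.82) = -0.01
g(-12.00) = -0.02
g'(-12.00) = -0.00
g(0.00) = -4.89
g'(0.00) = -6.77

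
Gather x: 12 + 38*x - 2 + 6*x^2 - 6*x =6*x^2 + 32*x + 10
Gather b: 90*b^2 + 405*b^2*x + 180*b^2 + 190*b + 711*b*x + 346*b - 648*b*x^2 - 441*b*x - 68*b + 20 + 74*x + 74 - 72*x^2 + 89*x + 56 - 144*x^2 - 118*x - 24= b^2*(405*x + 270) + b*(-648*x^2 + 270*x + 468) - 216*x^2 + 45*x + 126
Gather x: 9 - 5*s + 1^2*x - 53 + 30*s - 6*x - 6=25*s - 5*x - 50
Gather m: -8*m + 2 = 2 - 8*m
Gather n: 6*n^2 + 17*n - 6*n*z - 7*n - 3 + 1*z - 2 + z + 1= 6*n^2 + n*(10 - 6*z) + 2*z - 4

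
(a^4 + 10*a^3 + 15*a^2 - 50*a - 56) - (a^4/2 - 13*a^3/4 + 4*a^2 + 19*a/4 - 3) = a^4/2 + 53*a^3/4 + 11*a^2 - 219*a/4 - 53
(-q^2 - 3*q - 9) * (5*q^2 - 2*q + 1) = -5*q^4 - 13*q^3 - 40*q^2 + 15*q - 9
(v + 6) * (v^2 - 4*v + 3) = v^3 + 2*v^2 - 21*v + 18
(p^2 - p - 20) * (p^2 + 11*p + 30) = p^4 + 10*p^3 - p^2 - 250*p - 600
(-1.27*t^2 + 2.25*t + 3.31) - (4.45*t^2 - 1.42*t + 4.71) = -5.72*t^2 + 3.67*t - 1.4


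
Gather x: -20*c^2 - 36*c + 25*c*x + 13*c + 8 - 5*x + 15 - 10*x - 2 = -20*c^2 - 23*c + x*(25*c - 15) + 21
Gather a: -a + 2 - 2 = -a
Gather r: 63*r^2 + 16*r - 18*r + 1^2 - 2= 63*r^2 - 2*r - 1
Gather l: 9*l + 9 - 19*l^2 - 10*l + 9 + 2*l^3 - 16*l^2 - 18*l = 2*l^3 - 35*l^2 - 19*l + 18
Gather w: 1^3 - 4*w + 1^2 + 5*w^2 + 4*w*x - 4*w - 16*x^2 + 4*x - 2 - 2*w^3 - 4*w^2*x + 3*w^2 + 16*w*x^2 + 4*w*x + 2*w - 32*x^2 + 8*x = -2*w^3 + w^2*(8 - 4*x) + w*(16*x^2 + 8*x - 6) - 48*x^2 + 12*x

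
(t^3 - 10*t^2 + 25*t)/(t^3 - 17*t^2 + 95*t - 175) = t/(t - 7)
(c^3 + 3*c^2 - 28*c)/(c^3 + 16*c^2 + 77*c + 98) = c*(c - 4)/(c^2 + 9*c + 14)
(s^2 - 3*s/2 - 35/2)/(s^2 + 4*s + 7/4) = 2*(s - 5)/(2*s + 1)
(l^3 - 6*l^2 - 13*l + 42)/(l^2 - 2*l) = l - 4 - 21/l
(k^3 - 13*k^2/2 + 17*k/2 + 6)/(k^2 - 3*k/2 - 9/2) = (2*k^2 - 7*k - 4)/(2*k + 3)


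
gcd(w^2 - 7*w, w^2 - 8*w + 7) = w - 7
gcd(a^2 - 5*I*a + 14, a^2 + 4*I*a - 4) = a + 2*I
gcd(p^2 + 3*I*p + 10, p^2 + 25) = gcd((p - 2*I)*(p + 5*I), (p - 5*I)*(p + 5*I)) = p + 5*I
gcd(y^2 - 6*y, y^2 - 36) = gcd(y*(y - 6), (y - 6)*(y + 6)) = y - 6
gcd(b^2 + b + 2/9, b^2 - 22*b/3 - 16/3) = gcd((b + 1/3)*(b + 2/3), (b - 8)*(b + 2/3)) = b + 2/3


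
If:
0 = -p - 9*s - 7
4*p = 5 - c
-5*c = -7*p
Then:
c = 35/27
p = 25/27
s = -214/243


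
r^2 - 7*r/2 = r*(r - 7/2)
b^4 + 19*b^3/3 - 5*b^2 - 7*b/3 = b*(b - 1)*(b + 1/3)*(b + 7)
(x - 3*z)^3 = x^3 - 9*x^2*z + 27*x*z^2 - 27*z^3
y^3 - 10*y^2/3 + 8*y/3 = y*(y - 2)*(y - 4/3)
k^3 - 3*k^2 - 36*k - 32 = (k - 8)*(k + 1)*(k + 4)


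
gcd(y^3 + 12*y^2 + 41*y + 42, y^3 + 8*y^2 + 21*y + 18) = y^2 + 5*y + 6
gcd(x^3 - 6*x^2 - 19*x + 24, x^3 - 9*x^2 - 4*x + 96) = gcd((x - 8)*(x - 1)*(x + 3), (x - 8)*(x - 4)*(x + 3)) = x^2 - 5*x - 24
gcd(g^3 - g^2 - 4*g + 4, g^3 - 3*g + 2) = g^2 + g - 2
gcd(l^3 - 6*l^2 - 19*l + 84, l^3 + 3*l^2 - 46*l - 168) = l^2 - 3*l - 28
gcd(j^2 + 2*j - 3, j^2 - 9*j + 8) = j - 1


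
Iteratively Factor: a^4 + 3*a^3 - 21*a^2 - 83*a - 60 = (a + 3)*(a^3 - 21*a - 20) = (a + 1)*(a + 3)*(a^2 - a - 20) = (a + 1)*(a + 3)*(a + 4)*(a - 5)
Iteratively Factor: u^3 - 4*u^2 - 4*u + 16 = (u - 2)*(u^2 - 2*u - 8) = (u - 4)*(u - 2)*(u + 2)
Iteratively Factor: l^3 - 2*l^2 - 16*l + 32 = (l - 2)*(l^2 - 16) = (l - 2)*(l + 4)*(l - 4)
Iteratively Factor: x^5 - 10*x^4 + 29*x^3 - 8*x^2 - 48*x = (x)*(x^4 - 10*x^3 + 29*x^2 - 8*x - 48) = x*(x - 4)*(x^3 - 6*x^2 + 5*x + 12) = x*(x - 4)*(x - 3)*(x^2 - 3*x - 4) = x*(x - 4)^2*(x - 3)*(x + 1)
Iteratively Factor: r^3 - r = (r + 1)*(r^2 - r) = r*(r + 1)*(r - 1)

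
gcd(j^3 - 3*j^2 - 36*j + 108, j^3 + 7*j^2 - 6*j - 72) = j^2 + 3*j - 18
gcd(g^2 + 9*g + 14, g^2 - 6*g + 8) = 1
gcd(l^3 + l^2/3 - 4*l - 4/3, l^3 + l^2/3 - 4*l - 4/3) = l^3 + l^2/3 - 4*l - 4/3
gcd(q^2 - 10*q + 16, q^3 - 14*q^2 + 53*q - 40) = q - 8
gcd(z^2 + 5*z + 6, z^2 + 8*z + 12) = z + 2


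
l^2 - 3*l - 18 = (l - 6)*(l + 3)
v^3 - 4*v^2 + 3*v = v*(v - 3)*(v - 1)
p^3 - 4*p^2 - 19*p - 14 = (p - 7)*(p + 1)*(p + 2)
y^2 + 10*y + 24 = (y + 4)*(y + 6)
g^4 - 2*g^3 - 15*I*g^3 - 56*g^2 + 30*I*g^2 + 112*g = g*(g - 2)*(g - 8*I)*(g - 7*I)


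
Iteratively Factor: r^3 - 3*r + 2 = (r - 1)*(r^2 + r - 2) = (r - 1)^2*(r + 2)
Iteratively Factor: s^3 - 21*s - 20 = (s + 1)*(s^2 - s - 20) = (s + 1)*(s + 4)*(s - 5)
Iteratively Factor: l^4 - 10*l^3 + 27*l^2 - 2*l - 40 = (l - 5)*(l^3 - 5*l^2 + 2*l + 8) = (l - 5)*(l - 2)*(l^2 - 3*l - 4) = (l - 5)*(l - 4)*(l - 2)*(l + 1)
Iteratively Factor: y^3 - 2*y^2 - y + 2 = (y - 2)*(y^2 - 1) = (y - 2)*(y - 1)*(y + 1)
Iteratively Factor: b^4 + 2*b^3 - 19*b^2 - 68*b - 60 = (b - 5)*(b^3 + 7*b^2 + 16*b + 12) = (b - 5)*(b + 2)*(b^2 + 5*b + 6) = (b - 5)*(b + 2)*(b + 3)*(b + 2)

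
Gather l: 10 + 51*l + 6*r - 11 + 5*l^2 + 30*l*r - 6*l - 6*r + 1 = 5*l^2 + l*(30*r + 45)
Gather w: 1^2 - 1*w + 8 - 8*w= 9 - 9*w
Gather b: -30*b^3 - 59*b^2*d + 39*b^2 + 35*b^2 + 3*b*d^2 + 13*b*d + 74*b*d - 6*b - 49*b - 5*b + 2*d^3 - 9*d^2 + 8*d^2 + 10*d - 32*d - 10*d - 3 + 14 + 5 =-30*b^3 + b^2*(74 - 59*d) + b*(3*d^2 + 87*d - 60) + 2*d^3 - d^2 - 32*d + 16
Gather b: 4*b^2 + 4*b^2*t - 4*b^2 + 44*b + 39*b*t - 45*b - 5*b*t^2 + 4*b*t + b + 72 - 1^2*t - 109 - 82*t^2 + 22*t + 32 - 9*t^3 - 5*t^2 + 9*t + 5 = 4*b^2*t + b*(-5*t^2 + 43*t) - 9*t^3 - 87*t^2 + 30*t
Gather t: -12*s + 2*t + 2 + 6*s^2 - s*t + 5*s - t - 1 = 6*s^2 - 7*s + t*(1 - s) + 1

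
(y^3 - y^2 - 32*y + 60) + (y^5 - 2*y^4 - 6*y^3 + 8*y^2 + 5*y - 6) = y^5 - 2*y^4 - 5*y^3 + 7*y^2 - 27*y + 54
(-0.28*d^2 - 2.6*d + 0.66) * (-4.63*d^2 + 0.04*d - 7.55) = 1.2964*d^4 + 12.0268*d^3 - 1.0458*d^2 + 19.6564*d - 4.983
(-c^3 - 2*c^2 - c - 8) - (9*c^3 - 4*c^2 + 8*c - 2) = -10*c^3 + 2*c^2 - 9*c - 6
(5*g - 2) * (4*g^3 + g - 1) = 20*g^4 - 8*g^3 + 5*g^2 - 7*g + 2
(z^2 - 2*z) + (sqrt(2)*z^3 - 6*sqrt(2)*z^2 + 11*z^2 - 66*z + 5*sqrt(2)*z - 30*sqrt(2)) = sqrt(2)*z^3 - 6*sqrt(2)*z^2 + 12*z^2 - 68*z + 5*sqrt(2)*z - 30*sqrt(2)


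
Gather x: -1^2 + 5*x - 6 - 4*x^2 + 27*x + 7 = -4*x^2 + 32*x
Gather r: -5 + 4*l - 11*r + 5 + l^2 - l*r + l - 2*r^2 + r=l^2 + 5*l - 2*r^2 + r*(-l - 10)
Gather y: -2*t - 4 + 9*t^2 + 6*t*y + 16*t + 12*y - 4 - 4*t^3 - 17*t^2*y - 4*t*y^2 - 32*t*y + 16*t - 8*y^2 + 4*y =-4*t^3 + 9*t^2 + 30*t + y^2*(-4*t - 8) + y*(-17*t^2 - 26*t + 16) - 8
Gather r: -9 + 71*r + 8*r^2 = 8*r^2 + 71*r - 9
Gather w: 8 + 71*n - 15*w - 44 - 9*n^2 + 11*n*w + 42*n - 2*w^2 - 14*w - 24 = -9*n^2 + 113*n - 2*w^2 + w*(11*n - 29) - 60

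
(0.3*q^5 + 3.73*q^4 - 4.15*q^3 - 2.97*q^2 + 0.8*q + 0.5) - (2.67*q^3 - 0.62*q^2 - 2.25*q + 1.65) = 0.3*q^5 + 3.73*q^4 - 6.82*q^3 - 2.35*q^2 + 3.05*q - 1.15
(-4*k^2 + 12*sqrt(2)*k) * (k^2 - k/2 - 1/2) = -4*k^4 + 2*k^3 + 12*sqrt(2)*k^3 - 6*sqrt(2)*k^2 + 2*k^2 - 6*sqrt(2)*k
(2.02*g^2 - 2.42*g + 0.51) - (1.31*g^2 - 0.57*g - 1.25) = 0.71*g^2 - 1.85*g + 1.76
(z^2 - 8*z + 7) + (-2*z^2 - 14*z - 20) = -z^2 - 22*z - 13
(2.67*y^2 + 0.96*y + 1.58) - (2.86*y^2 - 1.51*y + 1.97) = -0.19*y^2 + 2.47*y - 0.39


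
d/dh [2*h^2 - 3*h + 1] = 4*h - 3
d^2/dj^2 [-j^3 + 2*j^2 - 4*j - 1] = 4 - 6*j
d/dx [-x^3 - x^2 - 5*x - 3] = -3*x^2 - 2*x - 5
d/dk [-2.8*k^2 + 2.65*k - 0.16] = 2.65 - 5.6*k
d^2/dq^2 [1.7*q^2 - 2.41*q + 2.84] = 3.40000000000000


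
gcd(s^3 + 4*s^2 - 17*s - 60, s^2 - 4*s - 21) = s + 3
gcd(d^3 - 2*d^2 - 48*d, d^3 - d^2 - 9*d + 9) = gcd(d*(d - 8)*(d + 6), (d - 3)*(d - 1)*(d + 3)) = 1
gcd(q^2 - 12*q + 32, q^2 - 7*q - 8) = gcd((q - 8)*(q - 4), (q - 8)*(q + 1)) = q - 8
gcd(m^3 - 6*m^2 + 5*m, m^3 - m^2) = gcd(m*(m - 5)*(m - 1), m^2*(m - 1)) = m^2 - m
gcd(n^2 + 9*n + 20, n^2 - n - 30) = n + 5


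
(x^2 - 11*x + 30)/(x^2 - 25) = (x - 6)/(x + 5)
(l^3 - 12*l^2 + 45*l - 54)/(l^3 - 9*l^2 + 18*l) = (l - 3)/l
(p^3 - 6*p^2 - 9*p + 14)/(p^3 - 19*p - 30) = (p^2 - 8*p + 7)/(p^2 - 2*p - 15)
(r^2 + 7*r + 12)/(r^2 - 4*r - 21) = (r + 4)/(r - 7)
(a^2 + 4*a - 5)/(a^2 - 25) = (a - 1)/(a - 5)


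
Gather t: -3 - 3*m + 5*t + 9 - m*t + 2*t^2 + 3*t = -3*m + 2*t^2 + t*(8 - m) + 6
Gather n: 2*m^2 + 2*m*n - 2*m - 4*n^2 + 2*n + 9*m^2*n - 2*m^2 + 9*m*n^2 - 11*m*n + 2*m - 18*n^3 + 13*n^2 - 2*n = -18*n^3 + n^2*(9*m + 9) + n*(9*m^2 - 9*m)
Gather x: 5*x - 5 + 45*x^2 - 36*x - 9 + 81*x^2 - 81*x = 126*x^2 - 112*x - 14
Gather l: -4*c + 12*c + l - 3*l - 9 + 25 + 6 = 8*c - 2*l + 22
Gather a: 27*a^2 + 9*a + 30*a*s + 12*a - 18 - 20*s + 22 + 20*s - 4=27*a^2 + a*(30*s + 21)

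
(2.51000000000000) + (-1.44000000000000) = 1.07000000000000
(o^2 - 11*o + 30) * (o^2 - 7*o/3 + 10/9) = o^4 - 40*o^3/3 + 511*o^2/9 - 740*o/9 + 100/3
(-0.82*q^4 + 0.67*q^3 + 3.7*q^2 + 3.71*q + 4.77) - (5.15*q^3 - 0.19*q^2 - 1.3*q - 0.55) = -0.82*q^4 - 4.48*q^3 + 3.89*q^2 + 5.01*q + 5.32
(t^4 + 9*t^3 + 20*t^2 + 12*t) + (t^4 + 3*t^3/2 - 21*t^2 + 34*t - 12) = 2*t^4 + 21*t^3/2 - t^2 + 46*t - 12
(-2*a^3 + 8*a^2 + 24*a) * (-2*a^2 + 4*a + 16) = 4*a^5 - 24*a^4 - 48*a^3 + 224*a^2 + 384*a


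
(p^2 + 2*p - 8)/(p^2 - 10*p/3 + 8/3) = 3*(p + 4)/(3*p - 4)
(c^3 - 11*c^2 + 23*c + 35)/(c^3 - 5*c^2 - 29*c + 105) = (c^2 - 4*c - 5)/(c^2 + 2*c - 15)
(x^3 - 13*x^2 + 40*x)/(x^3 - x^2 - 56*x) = (x - 5)/(x + 7)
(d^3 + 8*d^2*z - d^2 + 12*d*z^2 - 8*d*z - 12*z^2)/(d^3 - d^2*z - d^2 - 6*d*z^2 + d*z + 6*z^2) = (-d - 6*z)/(-d + 3*z)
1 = 1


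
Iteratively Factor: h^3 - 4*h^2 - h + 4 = (h - 4)*(h^2 - 1) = (h - 4)*(h - 1)*(h + 1)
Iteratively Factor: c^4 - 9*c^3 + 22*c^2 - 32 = (c + 1)*(c^3 - 10*c^2 + 32*c - 32) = (c - 4)*(c + 1)*(c^2 - 6*c + 8) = (c - 4)^2*(c + 1)*(c - 2)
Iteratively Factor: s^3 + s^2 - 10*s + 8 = (s - 1)*(s^2 + 2*s - 8) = (s - 1)*(s + 4)*(s - 2)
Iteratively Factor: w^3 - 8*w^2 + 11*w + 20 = (w - 5)*(w^2 - 3*w - 4) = (w - 5)*(w + 1)*(w - 4)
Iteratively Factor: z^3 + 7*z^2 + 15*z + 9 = (z + 1)*(z^2 + 6*z + 9) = (z + 1)*(z + 3)*(z + 3)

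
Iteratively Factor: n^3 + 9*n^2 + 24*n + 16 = (n + 4)*(n^2 + 5*n + 4) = (n + 4)^2*(n + 1)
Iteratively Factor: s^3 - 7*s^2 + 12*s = (s - 3)*(s^2 - 4*s) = (s - 4)*(s - 3)*(s)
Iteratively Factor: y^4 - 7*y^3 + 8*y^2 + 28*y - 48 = (y - 3)*(y^3 - 4*y^2 - 4*y + 16) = (y - 3)*(y - 2)*(y^2 - 2*y - 8) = (y - 4)*(y - 3)*(y - 2)*(y + 2)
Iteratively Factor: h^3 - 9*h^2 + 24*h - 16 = (h - 1)*(h^2 - 8*h + 16) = (h - 4)*(h - 1)*(h - 4)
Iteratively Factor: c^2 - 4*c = (c - 4)*(c)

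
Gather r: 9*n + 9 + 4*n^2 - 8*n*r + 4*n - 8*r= 4*n^2 + 13*n + r*(-8*n - 8) + 9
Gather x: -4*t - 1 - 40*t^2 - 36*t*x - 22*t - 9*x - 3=-40*t^2 - 26*t + x*(-36*t - 9) - 4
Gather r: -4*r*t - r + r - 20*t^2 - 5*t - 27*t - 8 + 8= -4*r*t - 20*t^2 - 32*t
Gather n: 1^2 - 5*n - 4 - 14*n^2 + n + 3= -14*n^2 - 4*n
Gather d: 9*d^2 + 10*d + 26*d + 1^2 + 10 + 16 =9*d^2 + 36*d + 27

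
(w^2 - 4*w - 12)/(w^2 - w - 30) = (w + 2)/(w + 5)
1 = 1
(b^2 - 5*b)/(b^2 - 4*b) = (b - 5)/(b - 4)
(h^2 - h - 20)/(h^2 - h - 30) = (-h^2 + h + 20)/(-h^2 + h + 30)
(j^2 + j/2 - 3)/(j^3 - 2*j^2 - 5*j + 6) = (j - 3/2)/(j^2 - 4*j + 3)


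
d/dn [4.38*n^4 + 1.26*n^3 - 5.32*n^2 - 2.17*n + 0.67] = 17.52*n^3 + 3.78*n^2 - 10.64*n - 2.17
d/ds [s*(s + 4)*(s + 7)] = 3*s^2 + 22*s + 28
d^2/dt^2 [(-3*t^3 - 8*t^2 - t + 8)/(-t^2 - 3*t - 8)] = 40*(-t^3 + 24*t + 24)/(t^6 + 9*t^5 + 51*t^4 + 171*t^3 + 408*t^2 + 576*t + 512)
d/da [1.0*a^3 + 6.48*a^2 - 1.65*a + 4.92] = 3.0*a^2 + 12.96*a - 1.65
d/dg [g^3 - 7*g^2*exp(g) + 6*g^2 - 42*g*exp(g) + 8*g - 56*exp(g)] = -7*g^2*exp(g) + 3*g^2 - 56*g*exp(g) + 12*g - 98*exp(g) + 8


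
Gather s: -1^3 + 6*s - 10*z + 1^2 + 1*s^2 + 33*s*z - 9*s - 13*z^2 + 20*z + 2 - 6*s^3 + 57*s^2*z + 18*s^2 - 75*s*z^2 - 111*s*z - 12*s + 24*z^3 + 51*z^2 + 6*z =-6*s^3 + s^2*(57*z + 19) + s*(-75*z^2 - 78*z - 15) + 24*z^3 + 38*z^2 + 16*z + 2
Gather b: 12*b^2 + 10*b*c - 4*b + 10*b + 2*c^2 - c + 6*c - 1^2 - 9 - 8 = 12*b^2 + b*(10*c + 6) + 2*c^2 + 5*c - 18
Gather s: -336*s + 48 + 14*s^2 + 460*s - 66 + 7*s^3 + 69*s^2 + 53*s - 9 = 7*s^3 + 83*s^2 + 177*s - 27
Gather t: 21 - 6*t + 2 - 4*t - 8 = 15 - 10*t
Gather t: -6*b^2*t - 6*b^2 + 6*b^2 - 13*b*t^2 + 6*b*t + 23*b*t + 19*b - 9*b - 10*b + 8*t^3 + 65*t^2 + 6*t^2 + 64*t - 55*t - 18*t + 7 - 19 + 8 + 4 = 8*t^3 + t^2*(71 - 13*b) + t*(-6*b^2 + 29*b - 9)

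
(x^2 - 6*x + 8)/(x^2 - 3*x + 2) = (x - 4)/(x - 1)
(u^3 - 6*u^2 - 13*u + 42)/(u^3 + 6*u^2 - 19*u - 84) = (u^2 - 9*u + 14)/(u^2 + 3*u - 28)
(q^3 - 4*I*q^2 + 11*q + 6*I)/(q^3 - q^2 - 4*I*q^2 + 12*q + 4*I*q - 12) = (q^2 + 2*I*q - 1)/(q^2 + q*(-1 + 2*I) - 2*I)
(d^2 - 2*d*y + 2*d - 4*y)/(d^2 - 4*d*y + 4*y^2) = (-d - 2)/(-d + 2*y)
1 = 1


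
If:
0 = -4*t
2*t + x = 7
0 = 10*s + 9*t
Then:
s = 0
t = 0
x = 7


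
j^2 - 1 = (j - 1)*(j + 1)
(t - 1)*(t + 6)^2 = t^3 + 11*t^2 + 24*t - 36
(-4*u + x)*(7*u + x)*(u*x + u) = -28*u^3*x - 28*u^3 + 3*u^2*x^2 + 3*u^2*x + u*x^3 + u*x^2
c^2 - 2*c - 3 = (c - 3)*(c + 1)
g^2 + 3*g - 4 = (g - 1)*(g + 4)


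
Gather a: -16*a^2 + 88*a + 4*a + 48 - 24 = -16*a^2 + 92*a + 24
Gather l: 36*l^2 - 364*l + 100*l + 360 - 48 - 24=36*l^2 - 264*l + 288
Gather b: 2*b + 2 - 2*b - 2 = 0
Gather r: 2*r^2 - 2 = 2*r^2 - 2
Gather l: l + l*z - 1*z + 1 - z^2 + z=l*(z + 1) - z^2 + 1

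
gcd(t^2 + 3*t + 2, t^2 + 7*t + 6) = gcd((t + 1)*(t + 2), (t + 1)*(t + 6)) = t + 1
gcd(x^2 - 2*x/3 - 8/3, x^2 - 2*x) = x - 2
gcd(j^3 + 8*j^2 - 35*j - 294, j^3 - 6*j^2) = j - 6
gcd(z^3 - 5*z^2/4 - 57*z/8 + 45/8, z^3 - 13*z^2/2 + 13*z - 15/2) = z - 3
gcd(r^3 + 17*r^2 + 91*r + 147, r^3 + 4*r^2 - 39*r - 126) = r^2 + 10*r + 21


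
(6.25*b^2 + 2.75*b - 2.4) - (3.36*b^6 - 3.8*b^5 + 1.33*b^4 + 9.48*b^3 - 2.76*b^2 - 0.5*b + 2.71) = -3.36*b^6 + 3.8*b^5 - 1.33*b^4 - 9.48*b^3 + 9.01*b^2 + 3.25*b - 5.11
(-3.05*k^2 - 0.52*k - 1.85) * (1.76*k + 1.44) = -5.368*k^3 - 5.3072*k^2 - 4.0048*k - 2.664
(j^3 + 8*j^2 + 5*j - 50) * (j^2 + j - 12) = j^5 + 9*j^4 + j^3 - 141*j^2 - 110*j + 600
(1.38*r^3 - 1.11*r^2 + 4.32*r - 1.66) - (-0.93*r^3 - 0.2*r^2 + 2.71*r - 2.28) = 2.31*r^3 - 0.91*r^2 + 1.61*r + 0.62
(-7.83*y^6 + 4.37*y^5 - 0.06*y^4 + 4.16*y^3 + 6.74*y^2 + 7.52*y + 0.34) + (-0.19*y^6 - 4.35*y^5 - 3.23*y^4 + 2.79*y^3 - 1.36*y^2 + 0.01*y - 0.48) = -8.02*y^6 + 0.0200000000000005*y^5 - 3.29*y^4 + 6.95*y^3 + 5.38*y^2 + 7.53*y - 0.14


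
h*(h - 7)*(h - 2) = h^3 - 9*h^2 + 14*h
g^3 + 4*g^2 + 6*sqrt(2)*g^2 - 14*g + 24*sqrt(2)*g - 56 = (g + 4)*(g - sqrt(2))*(g + 7*sqrt(2))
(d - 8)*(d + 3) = d^2 - 5*d - 24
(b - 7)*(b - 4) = b^2 - 11*b + 28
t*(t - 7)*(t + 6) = t^3 - t^2 - 42*t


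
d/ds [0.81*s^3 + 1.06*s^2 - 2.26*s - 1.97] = 2.43*s^2 + 2.12*s - 2.26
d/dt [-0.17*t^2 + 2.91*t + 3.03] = 2.91 - 0.34*t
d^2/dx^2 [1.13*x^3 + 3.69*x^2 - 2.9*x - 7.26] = 6.78*x + 7.38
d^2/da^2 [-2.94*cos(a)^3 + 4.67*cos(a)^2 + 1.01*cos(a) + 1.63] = 1.195*cos(a) - 9.34*cos(2*a) + 6.615*cos(3*a)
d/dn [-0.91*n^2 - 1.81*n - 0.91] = -1.82*n - 1.81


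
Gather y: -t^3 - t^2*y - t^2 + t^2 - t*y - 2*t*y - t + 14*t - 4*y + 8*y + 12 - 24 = -t^3 + 13*t + y*(-t^2 - 3*t + 4) - 12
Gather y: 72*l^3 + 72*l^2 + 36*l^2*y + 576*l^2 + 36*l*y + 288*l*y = 72*l^3 + 648*l^2 + y*(36*l^2 + 324*l)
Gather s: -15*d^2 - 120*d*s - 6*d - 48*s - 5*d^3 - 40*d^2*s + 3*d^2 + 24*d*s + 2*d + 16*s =-5*d^3 - 12*d^2 - 4*d + s*(-40*d^2 - 96*d - 32)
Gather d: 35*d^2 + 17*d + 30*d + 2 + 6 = 35*d^2 + 47*d + 8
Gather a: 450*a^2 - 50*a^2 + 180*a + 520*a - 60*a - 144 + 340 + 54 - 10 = 400*a^2 + 640*a + 240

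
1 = 1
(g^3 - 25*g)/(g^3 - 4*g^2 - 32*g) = (25 - g^2)/(-g^2 + 4*g + 32)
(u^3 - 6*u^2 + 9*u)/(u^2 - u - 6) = u*(u - 3)/(u + 2)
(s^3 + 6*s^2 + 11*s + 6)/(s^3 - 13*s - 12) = (s + 2)/(s - 4)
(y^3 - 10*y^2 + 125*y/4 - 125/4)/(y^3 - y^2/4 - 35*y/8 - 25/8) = 2*(2*y^2 - 15*y + 25)/(4*y^2 + 9*y + 5)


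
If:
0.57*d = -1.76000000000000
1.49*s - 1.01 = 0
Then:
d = -3.09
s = 0.68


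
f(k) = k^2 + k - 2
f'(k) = 2*k + 1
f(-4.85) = 16.67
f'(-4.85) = -8.70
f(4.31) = 20.89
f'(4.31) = 9.62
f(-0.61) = -2.24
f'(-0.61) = -0.22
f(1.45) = 1.55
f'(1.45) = 3.90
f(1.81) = 3.09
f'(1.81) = 4.62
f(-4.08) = 10.57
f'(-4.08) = -7.16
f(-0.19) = -2.15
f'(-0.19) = 0.62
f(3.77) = 15.98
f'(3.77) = 8.54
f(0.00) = -2.00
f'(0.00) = 1.00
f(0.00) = -2.00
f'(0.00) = 1.00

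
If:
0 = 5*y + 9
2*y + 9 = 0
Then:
No Solution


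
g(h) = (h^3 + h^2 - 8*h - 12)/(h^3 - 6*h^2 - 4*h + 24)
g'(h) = (-3*h^2 + 12*h + 4)*(h^3 + h^2 - 8*h - 12)/(h^3 - 6*h^2 - 4*h + 24)^2 + (3*h^2 + 2*h - 8)/(h^3 - 6*h^2 - 4*h + 24)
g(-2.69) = 0.10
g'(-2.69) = -0.12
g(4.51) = -2.63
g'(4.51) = -2.86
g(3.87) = -1.28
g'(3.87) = -1.61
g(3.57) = -0.83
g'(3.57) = -1.42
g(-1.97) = -0.00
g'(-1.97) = -0.16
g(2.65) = 0.75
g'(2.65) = -2.90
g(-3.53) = 0.19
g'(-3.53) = -0.10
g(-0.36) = -0.37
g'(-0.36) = -0.33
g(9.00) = 3.14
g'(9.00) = -0.69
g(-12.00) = 0.60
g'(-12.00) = -0.02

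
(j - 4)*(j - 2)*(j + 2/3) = j^3 - 16*j^2/3 + 4*j + 16/3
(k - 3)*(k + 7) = k^2 + 4*k - 21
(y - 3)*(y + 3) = y^2 - 9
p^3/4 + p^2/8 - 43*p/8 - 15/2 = (p/4 + 1)*(p - 5)*(p + 3/2)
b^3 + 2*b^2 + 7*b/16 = b*(b + 1/4)*(b + 7/4)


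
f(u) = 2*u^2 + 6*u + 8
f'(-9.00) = -30.00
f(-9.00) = 116.00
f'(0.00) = 6.00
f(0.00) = 8.00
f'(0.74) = 8.96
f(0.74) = 13.54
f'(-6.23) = -18.92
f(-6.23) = 48.25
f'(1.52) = 12.08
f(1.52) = 21.74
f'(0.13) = 6.52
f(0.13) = 8.81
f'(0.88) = 9.52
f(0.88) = 14.83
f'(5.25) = 27.00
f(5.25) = 94.62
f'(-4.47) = -11.88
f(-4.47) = 21.14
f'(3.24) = 18.96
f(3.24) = 48.44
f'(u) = 4*u + 6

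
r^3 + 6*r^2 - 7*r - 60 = (r - 3)*(r + 4)*(r + 5)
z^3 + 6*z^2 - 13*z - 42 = (z - 3)*(z + 2)*(z + 7)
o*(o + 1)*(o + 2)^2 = o^4 + 5*o^3 + 8*o^2 + 4*o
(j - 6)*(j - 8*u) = j^2 - 8*j*u - 6*j + 48*u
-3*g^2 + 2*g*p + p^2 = (-g + p)*(3*g + p)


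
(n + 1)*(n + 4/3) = n^2 + 7*n/3 + 4/3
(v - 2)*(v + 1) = v^2 - v - 2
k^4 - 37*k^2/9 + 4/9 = (k - 2)*(k - 1/3)*(k + 1/3)*(k + 2)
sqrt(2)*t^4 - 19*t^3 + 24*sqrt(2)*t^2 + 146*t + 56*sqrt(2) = (t - 7*sqrt(2))*(t - 4*sqrt(2))*(t + sqrt(2))*(sqrt(2)*t + 1)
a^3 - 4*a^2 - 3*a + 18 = (a - 3)^2*(a + 2)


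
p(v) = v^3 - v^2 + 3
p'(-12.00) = 456.00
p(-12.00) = -1869.00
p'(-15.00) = 705.00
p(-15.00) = -3597.00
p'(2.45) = 13.11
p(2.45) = 11.70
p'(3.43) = 28.43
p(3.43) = 31.59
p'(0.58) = -0.15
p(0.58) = 2.86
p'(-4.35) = 65.47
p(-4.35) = -98.24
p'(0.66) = -0.01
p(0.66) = 2.85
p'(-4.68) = 75.07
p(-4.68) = -121.41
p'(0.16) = -0.24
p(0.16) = 2.98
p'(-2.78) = 28.75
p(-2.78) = -26.21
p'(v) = 3*v^2 - 2*v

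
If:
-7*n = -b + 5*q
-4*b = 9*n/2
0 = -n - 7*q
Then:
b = 0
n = 0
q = 0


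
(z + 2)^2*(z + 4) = z^3 + 8*z^2 + 20*z + 16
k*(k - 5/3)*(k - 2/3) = k^3 - 7*k^2/3 + 10*k/9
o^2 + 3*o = o*(o + 3)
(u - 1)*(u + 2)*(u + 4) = u^3 + 5*u^2 + 2*u - 8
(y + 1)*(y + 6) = y^2 + 7*y + 6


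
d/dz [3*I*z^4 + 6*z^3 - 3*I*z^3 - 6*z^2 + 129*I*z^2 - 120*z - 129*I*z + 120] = 12*I*z^3 + z^2*(18 - 9*I) + z*(-12 + 258*I) - 120 - 129*I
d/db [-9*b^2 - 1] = -18*b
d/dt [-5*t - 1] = -5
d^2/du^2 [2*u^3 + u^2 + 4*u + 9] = 12*u + 2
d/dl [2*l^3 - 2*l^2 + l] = 6*l^2 - 4*l + 1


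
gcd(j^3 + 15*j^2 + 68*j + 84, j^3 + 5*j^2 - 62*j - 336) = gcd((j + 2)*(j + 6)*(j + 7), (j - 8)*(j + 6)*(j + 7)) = j^2 + 13*j + 42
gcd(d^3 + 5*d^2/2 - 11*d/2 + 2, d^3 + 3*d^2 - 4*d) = d^2 + 3*d - 4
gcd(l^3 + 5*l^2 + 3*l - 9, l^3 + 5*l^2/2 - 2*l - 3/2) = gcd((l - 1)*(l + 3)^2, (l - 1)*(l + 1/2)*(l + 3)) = l^2 + 2*l - 3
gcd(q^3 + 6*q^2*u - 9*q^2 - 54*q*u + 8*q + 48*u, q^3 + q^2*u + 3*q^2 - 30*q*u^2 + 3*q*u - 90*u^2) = q + 6*u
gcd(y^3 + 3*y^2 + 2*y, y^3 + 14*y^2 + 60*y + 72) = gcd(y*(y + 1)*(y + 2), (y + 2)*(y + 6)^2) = y + 2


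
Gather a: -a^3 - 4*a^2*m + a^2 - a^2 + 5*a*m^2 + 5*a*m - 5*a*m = -a^3 - 4*a^2*m + 5*a*m^2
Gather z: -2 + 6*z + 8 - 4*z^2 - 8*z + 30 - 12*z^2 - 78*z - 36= -16*z^2 - 80*z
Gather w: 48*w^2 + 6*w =48*w^2 + 6*w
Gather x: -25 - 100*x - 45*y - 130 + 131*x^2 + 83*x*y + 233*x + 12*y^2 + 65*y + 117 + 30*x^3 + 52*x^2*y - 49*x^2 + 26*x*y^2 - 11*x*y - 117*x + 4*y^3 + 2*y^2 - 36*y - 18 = 30*x^3 + x^2*(52*y + 82) + x*(26*y^2 + 72*y + 16) + 4*y^3 + 14*y^2 - 16*y - 56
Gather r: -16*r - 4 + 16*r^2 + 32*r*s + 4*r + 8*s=16*r^2 + r*(32*s - 12) + 8*s - 4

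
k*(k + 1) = k^2 + k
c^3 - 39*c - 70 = (c - 7)*(c + 2)*(c + 5)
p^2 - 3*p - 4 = (p - 4)*(p + 1)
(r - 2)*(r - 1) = r^2 - 3*r + 2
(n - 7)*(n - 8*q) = n^2 - 8*n*q - 7*n + 56*q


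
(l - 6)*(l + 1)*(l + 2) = l^3 - 3*l^2 - 16*l - 12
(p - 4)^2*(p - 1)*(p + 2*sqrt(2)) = p^4 - 9*p^3 + 2*sqrt(2)*p^3 - 18*sqrt(2)*p^2 + 24*p^2 - 16*p + 48*sqrt(2)*p - 32*sqrt(2)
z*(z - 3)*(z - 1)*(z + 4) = z^4 - 13*z^2 + 12*z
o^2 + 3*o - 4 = (o - 1)*(o + 4)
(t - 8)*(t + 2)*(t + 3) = t^3 - 3*t^2 - 34*t - 48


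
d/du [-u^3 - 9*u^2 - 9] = 3*u*(-u - 6)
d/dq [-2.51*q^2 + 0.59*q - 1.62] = 0.59 - 5.02*q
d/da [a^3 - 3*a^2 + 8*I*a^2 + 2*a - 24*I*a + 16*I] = 3*a^2 + a*(-6 + 16*I) + 2 - 24*I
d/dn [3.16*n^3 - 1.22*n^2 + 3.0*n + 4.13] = 9.48*n^2 - 2.44*n + 3.0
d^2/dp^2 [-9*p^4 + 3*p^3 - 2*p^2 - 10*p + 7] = -108*p^2 + 18*p - 4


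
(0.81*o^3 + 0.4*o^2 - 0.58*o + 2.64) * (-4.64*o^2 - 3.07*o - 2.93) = -3.7584*o^5 - 4.3427*o^4 - 0.910100000000001*o^3 - 11.641*o^2 - 6.4054*o - 7.7352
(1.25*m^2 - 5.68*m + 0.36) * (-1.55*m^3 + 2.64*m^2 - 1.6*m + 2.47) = -1.9375*m^5 + 12.104*m^4 - 17.5532*m^3 + 13.1259*m^2 - 14.6056*m + 0.8892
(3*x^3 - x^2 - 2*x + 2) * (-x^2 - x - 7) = -3*x^5 - 2*x^4 - 18*x^3 + 7*x^2 + 12*x - 14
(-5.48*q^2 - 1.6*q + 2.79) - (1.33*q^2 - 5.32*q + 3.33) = -6.81*q^2 + 3.72*q - 0.54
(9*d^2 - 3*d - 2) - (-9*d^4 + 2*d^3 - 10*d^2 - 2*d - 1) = 9*d^4 - 2*d^3 + 19*d^2 - d - 1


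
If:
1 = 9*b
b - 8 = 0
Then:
No Solution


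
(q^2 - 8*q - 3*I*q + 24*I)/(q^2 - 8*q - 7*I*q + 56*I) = (q - 3*I)/(q - 7*I)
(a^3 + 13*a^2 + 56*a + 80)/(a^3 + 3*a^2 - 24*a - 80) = (a + 5)/(a - 5)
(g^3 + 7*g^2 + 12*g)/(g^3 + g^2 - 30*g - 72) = g/(g - 6)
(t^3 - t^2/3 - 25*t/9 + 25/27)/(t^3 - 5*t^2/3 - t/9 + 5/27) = (3*t + 5)/(3*t + 1)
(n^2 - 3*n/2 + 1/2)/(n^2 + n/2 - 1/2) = (n - 1)/(n + 1)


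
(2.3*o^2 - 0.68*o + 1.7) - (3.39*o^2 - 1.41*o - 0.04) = -1.09*o^2 + 0.73*o + 1.74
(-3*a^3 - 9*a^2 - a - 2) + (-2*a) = -3*a^3 - 9*a^2 - 3*a - 2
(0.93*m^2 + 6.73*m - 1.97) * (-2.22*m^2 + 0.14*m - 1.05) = -2.0646*m^4 - 14.8104*m^3 + 4.3391*m^2 - 7.3423*m + 2.0685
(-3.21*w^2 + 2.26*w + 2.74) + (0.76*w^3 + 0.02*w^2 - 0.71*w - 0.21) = 0.76*w^3 - 3.19*w^2 + 1.55*w + 2.53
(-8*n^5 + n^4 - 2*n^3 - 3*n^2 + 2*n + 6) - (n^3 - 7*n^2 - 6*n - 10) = -8*n^5 + n^4 - 3*n^3 + 4*n^2 + 8*n + 16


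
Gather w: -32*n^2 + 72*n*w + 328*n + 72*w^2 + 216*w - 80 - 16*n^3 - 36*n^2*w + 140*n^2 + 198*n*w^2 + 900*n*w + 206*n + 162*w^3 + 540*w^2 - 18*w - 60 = -16*n^3 + 108*n^2 + 534*n + 162*w^3 + w^2*(198*n + 612) + w*(-36*n^2 + 972*n + 198) - 140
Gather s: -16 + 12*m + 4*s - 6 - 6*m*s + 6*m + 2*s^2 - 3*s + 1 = 18*m + 2*s^2 + s*(1 - 6*m) - 21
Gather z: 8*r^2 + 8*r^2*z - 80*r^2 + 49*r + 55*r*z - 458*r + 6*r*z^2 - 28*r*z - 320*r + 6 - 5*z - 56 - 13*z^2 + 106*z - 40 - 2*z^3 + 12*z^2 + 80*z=-72*r^2 - 729*r - 2*z^3 + z^2*(6*r - 1) + z*(8*r^2 + 27*r + 181) - 90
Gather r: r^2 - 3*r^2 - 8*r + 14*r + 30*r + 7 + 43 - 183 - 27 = -2*r^2 + 36*r - 160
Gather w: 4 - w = 4 - w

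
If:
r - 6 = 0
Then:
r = 6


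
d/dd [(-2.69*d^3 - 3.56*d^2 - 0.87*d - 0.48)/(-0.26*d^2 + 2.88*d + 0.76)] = (0.6994*d^4 - 15.4944*d^3 - 16.6122*d^2 - 5.6608*d + 0.7212)/(0.0676*d^4 - 1.4976*d^3 + 7.8992*d^2 + 4.3776*d + 0.5776)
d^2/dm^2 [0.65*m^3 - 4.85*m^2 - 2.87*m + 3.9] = 3.9*m - 9.7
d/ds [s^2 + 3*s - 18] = 2*s + 3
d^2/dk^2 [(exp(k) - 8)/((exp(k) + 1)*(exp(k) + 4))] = (exp(4*k) - 37*exp(3*k) - 144*exp(2*k) - 92*exp(k) + 176)*exp(k)/(exp(6*k) + 15*exp(5*k) + 87*exp(4*k) + 245*exp(3*k) + 348*exp(2*k) + 240*exp(k) + 64)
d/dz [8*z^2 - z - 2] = 16*z - 1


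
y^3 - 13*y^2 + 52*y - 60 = (y - 6)*(y - 5)*(y - 2)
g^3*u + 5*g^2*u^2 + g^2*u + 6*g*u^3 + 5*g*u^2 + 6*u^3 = (g + 2*u)*(g + 3*u)*(g*u + u)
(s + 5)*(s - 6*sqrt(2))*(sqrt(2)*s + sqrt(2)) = sqrt(2)*s^3 - 12*s^2 + 6*sqrt(2)*s^2 - 72*s + 5*sqrt(2)*s - 60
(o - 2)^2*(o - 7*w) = o^3 - 7*o^2*w - 4*o^2 + 28*o*w + 4*o - 28*w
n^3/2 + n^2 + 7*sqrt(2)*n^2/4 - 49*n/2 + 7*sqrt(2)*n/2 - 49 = (n/2 + 1)*(n - 7*sqrt(2)/2)*(n + 7*sqrt(2))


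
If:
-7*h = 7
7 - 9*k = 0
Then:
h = -1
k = 7/9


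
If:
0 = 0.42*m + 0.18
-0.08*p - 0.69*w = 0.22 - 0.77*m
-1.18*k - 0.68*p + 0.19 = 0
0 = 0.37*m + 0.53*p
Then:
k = -0.01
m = -0.43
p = 0.30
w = -0.83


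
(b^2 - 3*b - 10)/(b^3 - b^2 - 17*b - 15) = (b + 2)/(b^2 + 4*b + 3)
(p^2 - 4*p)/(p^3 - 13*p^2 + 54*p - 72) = p/(p^2 - 9*p + 18)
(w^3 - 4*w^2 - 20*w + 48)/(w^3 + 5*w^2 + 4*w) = (w^2 - 8*w + 12)/(w*(w + 1))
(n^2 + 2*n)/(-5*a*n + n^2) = (-n - 2)/(5*a - n)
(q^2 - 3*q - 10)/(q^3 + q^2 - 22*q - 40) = 1/(q + 4)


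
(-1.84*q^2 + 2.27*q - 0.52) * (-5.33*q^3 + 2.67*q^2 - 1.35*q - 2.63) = 9.8072*q^5 - 17.0119*q^4 + 11.3165*q^3 + 0.386299999999999*q^2 - 5.2681*q + 1.3676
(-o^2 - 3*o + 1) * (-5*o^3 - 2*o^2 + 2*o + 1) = 5*o^5 + 17*o^4 - o^3 - 9*o^2 - o + 1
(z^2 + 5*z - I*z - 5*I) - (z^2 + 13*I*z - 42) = 5*z - 14*I*z + 42 - 5*I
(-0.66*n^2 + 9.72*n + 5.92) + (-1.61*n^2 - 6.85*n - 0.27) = -2.27*n^2 + 2.87*n + 5.65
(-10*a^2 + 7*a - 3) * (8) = -80*a^2 + 56*a - 24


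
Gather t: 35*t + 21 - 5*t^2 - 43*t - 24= -5*t^2 - 8*t - 3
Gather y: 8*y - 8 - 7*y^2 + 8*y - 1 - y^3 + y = -y^3 - 7*y^2 + 17*y - 9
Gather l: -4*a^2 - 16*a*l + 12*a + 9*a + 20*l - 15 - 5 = -4*a^2 + 21*a + l*(20 - 16*a) - 20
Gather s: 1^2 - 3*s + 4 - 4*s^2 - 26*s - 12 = -4*s^2 - 29*s - 7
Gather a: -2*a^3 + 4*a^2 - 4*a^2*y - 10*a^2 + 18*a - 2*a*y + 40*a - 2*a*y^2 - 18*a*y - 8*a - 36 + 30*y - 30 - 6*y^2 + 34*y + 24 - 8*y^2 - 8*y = -2*a^3 + a^2*(-4*y - 6) + a*(-2*y^2 - 20*y + 50) - 14*y^2 + 56*y - 42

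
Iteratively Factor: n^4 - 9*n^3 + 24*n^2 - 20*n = (n - 2)*(n^3 - 7*n^2 + 10*n) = n*(n - 2)*(n^2 - 7*n + 10) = n*(n - 2)^2*(n - 5)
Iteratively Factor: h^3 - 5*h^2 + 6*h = (h)*(h^2 - 5*h + 6) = h*(h - 2)*(h - 3)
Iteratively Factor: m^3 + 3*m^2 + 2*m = (m + 1)*(m^2 + 2*m) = m*(m + 1)*(m + 2)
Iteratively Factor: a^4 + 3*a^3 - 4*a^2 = (a - 1)*(a^3 + 4*a^2) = a*(a - 1)*(a^2 + 4*a) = a^2*(a - 1)*(a + 4)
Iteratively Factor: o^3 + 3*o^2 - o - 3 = (o - 1)*(o^2 + 4*o + 3) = (o - 1)*(o + 1)*(o + 3)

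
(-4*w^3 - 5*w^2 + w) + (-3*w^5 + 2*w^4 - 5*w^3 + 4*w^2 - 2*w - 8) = -3*w^5 + 2*w^4 - 9*w^3 - w^2 - w - 8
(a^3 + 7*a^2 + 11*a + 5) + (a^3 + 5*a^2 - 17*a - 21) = 2*a^3 + 12*a^2 - 6*a - 16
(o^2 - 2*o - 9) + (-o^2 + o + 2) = -o - 7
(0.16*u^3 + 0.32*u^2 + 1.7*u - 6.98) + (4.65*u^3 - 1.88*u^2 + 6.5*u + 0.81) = 4.81*u^3 - 1.56*u^2 + 8.2*u - 6.17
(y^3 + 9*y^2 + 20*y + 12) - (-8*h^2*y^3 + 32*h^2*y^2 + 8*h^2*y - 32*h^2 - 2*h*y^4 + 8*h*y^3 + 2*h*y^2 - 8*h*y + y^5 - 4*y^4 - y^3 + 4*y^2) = 8*h^2*y^3 - 32*h^2*y^2 - 8*h^2*y + 32*h^2 + 2*h*y^4 - 8*h*y^3 - 2*h*y^2 + 8*h*y - y^5 + 4*y^4 + 2*y^3 + 5*y^2 + 20*y + 12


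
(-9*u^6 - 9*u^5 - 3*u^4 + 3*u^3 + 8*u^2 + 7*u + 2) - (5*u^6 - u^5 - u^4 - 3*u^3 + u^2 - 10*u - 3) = -14*u^6 - 8*u^5 - 2*u^4 + 6*u^3 + 7*u^2 + 17*u + 5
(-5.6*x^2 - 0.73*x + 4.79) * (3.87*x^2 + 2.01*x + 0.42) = -21.672*x^4 - 14.0811*x^3 + 14.718*x^2 + 9.3213*x + 2.0118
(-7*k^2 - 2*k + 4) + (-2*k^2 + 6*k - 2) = -9*k^2 + 4*k + 2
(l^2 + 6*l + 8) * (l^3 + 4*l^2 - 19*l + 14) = l^5 + 10*l^4 + 13*l^3 - 68*l^2 - 68*l + 112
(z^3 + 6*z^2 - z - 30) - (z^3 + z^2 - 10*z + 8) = 5*z^2 + 9*z - 38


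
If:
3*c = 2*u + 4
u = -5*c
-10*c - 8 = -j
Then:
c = 4/13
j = 144/13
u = -20/13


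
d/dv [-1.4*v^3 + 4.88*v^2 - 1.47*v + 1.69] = -4.2*v^2 + 9.76*v - 1.47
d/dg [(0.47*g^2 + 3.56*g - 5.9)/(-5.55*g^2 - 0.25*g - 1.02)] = (19.6405*g^2 - 66.4488*g - 5.1062)/(30.8025*g^4 + 2.775*g^3 + 11.3845*g^2 + 0.51*g + 1.0404)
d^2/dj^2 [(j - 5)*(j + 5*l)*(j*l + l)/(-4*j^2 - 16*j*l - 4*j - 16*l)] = l^2*(4*l + 5)/(2*(j^3 + 12*j^2*l + 48*j*l^2 + 64*l^3))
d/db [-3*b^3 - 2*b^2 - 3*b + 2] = -9*b^2 - 4*b - 3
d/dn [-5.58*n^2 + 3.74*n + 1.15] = 3.74 - 11.16*n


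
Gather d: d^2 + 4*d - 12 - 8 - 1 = d^2 + 4*d - 21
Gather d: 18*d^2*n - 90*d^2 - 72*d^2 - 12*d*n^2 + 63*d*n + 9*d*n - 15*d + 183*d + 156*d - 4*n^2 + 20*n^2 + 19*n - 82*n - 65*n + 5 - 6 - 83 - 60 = d^2*(18*n - 162) + d*(-12*n^2 + 72*n + 324) + 16*n^2 - 128*n - 144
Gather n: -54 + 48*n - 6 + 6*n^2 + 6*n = 6*n^2 + 54*n - 60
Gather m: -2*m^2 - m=-2*m^2 - m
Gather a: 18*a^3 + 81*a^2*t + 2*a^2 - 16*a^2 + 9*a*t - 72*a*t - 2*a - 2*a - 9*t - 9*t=18*a^3 + a^2*(81*t - 14) + a*(-63*t - 4) - 18*t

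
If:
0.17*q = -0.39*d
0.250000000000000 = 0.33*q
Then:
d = -0.33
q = 0.76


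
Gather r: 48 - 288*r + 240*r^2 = 240*r^2 - 288*r + 48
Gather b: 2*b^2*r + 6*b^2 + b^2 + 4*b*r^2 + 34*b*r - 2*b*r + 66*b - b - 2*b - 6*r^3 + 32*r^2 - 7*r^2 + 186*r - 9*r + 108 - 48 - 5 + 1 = b^2*(2*r + 7) + b*(4*r^2 + 32*r + 63) - 6*r^3 + 25*r^2 + 177*r + 56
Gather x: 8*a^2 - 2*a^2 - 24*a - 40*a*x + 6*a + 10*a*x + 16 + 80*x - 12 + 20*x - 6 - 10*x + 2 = 6*a^2 - 18*a + x*(90 - 30*a)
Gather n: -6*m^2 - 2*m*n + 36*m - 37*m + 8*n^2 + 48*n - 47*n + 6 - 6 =-6*m^2 - m + 8*n^2 + n*(1 - 2*m)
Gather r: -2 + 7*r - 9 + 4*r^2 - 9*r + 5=4*r^2 - 2*r - 6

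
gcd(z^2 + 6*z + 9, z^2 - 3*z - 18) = z + 3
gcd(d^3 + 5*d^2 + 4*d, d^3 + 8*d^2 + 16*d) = d^2 + 4*d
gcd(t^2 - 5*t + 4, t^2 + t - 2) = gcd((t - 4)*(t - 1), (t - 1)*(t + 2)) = t - 1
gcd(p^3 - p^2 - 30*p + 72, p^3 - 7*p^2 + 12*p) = p^2 - 7*p + 12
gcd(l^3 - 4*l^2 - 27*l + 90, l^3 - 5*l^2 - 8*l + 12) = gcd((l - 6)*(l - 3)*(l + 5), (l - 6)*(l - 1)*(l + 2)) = l - 6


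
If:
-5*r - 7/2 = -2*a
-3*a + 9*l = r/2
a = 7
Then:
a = 7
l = 49/20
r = 21/10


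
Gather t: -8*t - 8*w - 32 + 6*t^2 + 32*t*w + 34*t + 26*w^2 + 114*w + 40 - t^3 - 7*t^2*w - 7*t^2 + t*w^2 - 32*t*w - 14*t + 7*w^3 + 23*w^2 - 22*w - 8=-t^3 + t^2*(-7*w - 1) + t*(w^2 + 12) + 7*w^3 + 49*w^2 + 84*w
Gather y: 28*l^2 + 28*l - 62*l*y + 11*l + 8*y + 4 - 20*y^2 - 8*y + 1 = 28*l^2 - 62*l*y + 39*l - 20*y^2 + 5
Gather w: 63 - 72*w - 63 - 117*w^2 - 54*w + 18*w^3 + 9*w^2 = 18*w^3 - 108*w^2 - 126*w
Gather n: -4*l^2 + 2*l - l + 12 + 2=-4*l^2 + l + 14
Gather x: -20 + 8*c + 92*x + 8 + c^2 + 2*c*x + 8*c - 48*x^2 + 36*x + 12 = c^2 + 16*c - 48*x^2 + x*(2*c + 128)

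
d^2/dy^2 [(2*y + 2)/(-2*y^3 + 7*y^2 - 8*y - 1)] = 4*(-4*(y + 1)*(3*y^2 - 7*y + 4)^2 + (6*y^2 - 14*y + (y + 1)*(6*y - 7) + 8)*(2*y^3 - 7*y^2 + 8*y + 1))/(2*y^3 - 7*y^2 + 8*y + 1)^3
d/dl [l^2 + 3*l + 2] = 2*l + 3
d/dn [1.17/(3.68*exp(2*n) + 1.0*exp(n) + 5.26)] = (-8.6112*exp(n) - 1.17)*exp(n)/(3.68*exp(2*n) + 1.0*exp(n) + 5.26)^2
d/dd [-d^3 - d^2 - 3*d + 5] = -3*d^2 - 2*d - 3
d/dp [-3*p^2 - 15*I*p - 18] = -6*p - 15*I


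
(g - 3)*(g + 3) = g^2 - 9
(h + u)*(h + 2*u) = h^2 + 3*h*u + 2*u^2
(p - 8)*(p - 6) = p^2 - 14*p + 48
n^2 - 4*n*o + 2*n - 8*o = (n + 2)*(n - 4*o)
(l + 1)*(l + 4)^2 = l^3 + 9*l^2 + 24*l + 16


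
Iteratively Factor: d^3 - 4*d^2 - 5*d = (d - 5)*(d^2 + d) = (d - 5)*(d + 1)*(d)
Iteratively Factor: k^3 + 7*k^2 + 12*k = (k + 4)*(k^2 + 3*k) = k*(k + 4)*(k + 3)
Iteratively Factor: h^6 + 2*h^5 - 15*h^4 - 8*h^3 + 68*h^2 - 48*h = (h)*(h^5 + 2*h^4 - 15*h^3 - 8*h^2 + 68*h - 48) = h*(h - 2)*(h^4 + 4*h^3 - 7*h^2 - 22*h + 24) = h*(h - 2)*(h + 4)*(h^3 - 7*h + 6) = h*(h - 2)^2*(h + 4)*(h^2 + 2*h - 3) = h*(h - 2)^2*(h + 3)*(h + 4)*(h - 1)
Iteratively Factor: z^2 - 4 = (z + 2)*(z - 2)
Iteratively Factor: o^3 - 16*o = (o + 4)*(o^2 - 4*o) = (o - 4)*(o + 4)*(o)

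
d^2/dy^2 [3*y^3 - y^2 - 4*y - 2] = 18*y - 2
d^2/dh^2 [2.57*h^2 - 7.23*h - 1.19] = 5.14000000000000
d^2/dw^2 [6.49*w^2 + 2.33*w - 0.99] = 12.9800000000000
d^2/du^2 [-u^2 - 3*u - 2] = -2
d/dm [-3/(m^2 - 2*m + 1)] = 6*(m - 1)/(m^2 - 2*m + 1)^2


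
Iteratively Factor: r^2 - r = (r)*(r - 1)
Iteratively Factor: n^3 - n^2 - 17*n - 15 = (n + 3)*(n^2 - 4*n - 5) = (n - 5)*(n + 3)*(n + 1)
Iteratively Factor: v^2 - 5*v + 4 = (v - 4)*(v - 1)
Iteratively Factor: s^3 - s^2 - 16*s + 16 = (s - 4)*(s^2 + 3*s - 4) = (s - 4)*(s + 4)*(s - 1)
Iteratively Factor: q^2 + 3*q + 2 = (q + 2)*(q + 1)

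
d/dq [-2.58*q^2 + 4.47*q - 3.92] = 4.47 - 5.16*q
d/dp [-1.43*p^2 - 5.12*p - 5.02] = -2.86*p - 5.12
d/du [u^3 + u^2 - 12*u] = 3*u^2 + 2*u - 12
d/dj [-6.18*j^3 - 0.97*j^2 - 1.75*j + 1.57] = -18.54*j^2 - 1.94*j - 1.75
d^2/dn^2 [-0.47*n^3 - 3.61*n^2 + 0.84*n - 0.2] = -2.82*n - 7.22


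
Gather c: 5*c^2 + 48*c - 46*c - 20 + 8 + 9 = 5*c^2 + 2*c - 3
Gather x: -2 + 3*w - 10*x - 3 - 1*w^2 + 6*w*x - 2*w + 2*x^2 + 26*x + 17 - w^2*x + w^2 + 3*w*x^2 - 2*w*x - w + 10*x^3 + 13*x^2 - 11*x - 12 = 10*x^3 + x^2*(3*w + 15) + x*(-w^2 + 4*w + 5)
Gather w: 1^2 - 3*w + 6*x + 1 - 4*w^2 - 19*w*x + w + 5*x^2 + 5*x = -4*w^2 + w*(-19*x - 2) + 5*x^2 + 11*x + 2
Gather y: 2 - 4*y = 2 - 4*y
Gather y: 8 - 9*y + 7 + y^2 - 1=y^2 - 9*y + 14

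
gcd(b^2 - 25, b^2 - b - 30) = b + 5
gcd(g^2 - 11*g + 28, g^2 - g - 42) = g - 7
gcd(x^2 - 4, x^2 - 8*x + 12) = x - 2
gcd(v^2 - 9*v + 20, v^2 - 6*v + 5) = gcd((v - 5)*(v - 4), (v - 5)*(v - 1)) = v - 5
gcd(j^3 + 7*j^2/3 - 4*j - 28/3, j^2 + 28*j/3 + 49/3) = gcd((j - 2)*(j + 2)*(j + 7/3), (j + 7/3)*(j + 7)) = j + 7/3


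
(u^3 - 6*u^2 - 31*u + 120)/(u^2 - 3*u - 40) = u - 3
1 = 1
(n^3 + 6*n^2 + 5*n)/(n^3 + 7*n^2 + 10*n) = (n + 1)/(n + 2)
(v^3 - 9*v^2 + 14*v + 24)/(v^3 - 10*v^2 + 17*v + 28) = (v - 6)/(v - 7)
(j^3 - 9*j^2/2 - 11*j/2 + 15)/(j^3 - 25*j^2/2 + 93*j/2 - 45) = (j + 2)/(j - 6)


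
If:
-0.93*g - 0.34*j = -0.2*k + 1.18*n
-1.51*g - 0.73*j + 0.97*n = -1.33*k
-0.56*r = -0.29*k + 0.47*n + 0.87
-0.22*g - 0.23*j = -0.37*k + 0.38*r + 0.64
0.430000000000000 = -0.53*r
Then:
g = 1.03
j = -1.06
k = 0.85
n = -0.36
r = -0.81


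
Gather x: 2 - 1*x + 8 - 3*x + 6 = 16 - 4*x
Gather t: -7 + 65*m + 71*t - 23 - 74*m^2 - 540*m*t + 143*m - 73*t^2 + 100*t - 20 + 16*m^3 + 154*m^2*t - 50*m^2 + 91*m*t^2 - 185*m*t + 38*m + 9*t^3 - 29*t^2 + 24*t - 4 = 16*m^3 - 124*m^2 + 246*m + 9*t^3 + t^2*(91*m - 102) + t*(154*m^2 - 725*m + 195) - 54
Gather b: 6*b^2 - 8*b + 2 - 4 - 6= 6*b^2 - 8*b - 8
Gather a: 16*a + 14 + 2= 16*a + 16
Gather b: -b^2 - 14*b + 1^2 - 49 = -b^2 - 14*b - 48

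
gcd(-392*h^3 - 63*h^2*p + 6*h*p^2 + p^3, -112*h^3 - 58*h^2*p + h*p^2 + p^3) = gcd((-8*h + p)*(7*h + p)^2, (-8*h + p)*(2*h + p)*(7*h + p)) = -56*h^2 - h*p + p^2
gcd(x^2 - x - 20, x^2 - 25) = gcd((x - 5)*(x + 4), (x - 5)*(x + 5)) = x - 5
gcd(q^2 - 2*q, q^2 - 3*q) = q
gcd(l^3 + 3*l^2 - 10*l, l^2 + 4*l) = l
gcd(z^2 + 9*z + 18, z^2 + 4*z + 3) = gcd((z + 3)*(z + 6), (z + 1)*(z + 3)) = z + 3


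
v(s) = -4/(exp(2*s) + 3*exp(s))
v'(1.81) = 0.12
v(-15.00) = -4358689.39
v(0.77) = -0.36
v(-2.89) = -23.55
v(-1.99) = -9.33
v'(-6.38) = 786.57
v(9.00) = 0.00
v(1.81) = -0.07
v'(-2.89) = 23.98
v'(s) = -4*(-2*exp(2*s) - 3*exp(s))/(exp(2*s) + 3*exp(s))^2 = 4*(2*exp(s) + 3)*exp(-s)/(exp(s) + 3)^2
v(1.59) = -0.10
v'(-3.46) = 42.42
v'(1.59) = 0.17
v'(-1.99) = 9.74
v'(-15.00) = 4358689.83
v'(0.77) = 0.51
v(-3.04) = -27.44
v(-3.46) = -41.98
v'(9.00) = 0.00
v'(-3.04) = 27.87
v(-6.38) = -786.13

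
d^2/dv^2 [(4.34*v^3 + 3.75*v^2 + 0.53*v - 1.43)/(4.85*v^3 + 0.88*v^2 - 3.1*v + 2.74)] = (139.37251*v^6 + 466.31295*v^5 - 743.87748*v^4 - 695.620792*v^3 - 237.597852*v^2 + 325.256148*v + 44.722072)/(114.084125*v^9 + 62.0994*v^8 - 207.49173*v^7 + 114.651622*v^6 + 202.7895*v^5 - 215.439432*v^4 + 34.59626*v^3 + 98.814264*v^2 - 69.82068*v + 20.570824)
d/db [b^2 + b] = 2*b + 1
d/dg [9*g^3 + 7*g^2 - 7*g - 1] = 27*g^2 + 14*g - 7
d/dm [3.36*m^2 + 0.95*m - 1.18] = 6.72*m + 0.95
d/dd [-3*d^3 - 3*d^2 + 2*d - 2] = -9*d^2 - 6*d + 2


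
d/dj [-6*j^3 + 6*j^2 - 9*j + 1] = -18*j^2 + 12*j - 9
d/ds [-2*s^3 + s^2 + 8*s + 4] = -6*s^2 + 2*s + 8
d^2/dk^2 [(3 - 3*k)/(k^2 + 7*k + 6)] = 6*(-(k - 1)*(2*k + 7)^2 + 3*(k + 2)*(k^2 + 7*k + 6))/(k^2 + 7*k + 6)^3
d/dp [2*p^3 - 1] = 6*p^2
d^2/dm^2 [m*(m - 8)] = 2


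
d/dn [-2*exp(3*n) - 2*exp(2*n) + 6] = (-6*exp(n) - 4)*exp(2*n)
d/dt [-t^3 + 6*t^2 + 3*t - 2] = -3*t^2 + 12*t + 3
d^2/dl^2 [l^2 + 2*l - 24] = 2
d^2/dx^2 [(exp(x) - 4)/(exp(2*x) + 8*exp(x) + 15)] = (exp(4*x) - 24*exp(3*x) - 186*exp(2*x) - 136*exp(x) + 705)*exp(x)/(exp(6*x) + 24*exp(5*x) + 237*exp(4*x) + 1232*exp(3*x) + 3555*exp(2*x) + 5400*exp(x) + 3375)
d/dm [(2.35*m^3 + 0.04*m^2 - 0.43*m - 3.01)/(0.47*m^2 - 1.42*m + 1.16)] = (1.1045*m^4 - 6.674*m^3 + 8.3233*m^2 + 2.9222*m - 4.773)/(0.2209*m^4 - 1.3348*m^3 + 3.1068*m^2 - 3.2944*m + 1.3456)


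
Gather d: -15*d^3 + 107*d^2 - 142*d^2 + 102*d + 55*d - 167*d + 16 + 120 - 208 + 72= -15*d^3 - 35*d^2 - 10*d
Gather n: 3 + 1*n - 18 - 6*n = -5*n - 15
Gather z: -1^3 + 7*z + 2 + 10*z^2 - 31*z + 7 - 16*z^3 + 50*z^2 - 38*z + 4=-16*z^3 + 60*z^2 - 62*z + 12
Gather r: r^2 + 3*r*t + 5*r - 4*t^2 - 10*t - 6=r^2 + r*(3*t + 5) - 4*t^2 - 10*t - 6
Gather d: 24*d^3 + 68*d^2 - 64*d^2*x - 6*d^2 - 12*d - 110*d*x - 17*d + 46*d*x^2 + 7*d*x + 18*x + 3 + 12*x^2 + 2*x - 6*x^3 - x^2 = 24*d^3 + d^2*(62 - 64*x) + d*(46*x^2 - 103*x - 29) - 6*x^3 + 11*x^2 + 20*x + 3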